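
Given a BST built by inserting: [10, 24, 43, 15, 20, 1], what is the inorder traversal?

Tree insertion order: [10, 24, 43, 15, 20, 1]
Tree (level-order array): [10, 1, 24, None, None, 15, 43, None, 20]
Inorder traversal: [1, 10, 15, 20, 24, 43]


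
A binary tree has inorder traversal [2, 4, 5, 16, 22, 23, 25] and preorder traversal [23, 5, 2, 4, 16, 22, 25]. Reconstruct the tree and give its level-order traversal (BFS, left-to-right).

Inorder:  [2, 4, 5, 16, 22, 23, 25]
Preorder: [23, 5, 2, 4, 16, 22, 25]
Algorithm: preorder visits root first, so consume preorder in order;
for each root, split the current inorder slice at that value into
left-subtree inorder and right-subtree inorder, then recurse.
Recursive splits:
  root=23; inorder splits into left=[2, 4, 5, 16, 22], right=[25]
  root=5; inorder splits into left=[2, 4], right=[16, 22]
  root=2; inorder splits into left=[], right=[4]
  root=4; inorder splits into left=[], right=[]
  root=16; inorder splits into left=[], right=[22]
  root=22; inorder splits into left=[], right=[]
  root=25; inorder splits into left=[], right=[]
Reconstructed level-order: [23, 5, 25, 2, 16, 4, 22]


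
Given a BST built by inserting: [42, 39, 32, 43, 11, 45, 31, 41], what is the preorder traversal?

Tree insertion order: [42, 39, 32, 43, 11, 45, 31, 41]
Tree (level-order array): [42, 39, 43, 32, 41, None, 45, 11, None, None, None, None, None, None, 31]
Preorder traversal: [42, 39, 32, 11, 31, 41, 43, 45]


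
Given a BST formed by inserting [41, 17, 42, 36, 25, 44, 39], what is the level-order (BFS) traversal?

Tree insertion order: [41, 17, 42, 36, 25, 44, 39]
Tree (level-order array): [41, 17, 42, None, 36, None, 44, 25, 39]
BFS from the root, enqueuing left then right child of each popped node:
  queue [41] -> pop 41, enqueue [17, 42], visited so far: [41]
  queue [17, 42] -> pop 17, enqueue [36], visited so far: [41, 17]
  queue [42, 36] -> pop 42, enqueue [44], visited so far: [41, 17, 42]
  queue [36, 44] -> pop 36, enqueue [25, 39], visited so far: [41, 17, 42, 36]
  queue [44, 25, 39] -> pop 44, enqueue [none], visited so far: [41, 17, 42, 36, 44]
  queue [25, 39] -> pop 25, enqueue [none], visited so far: [41, 17, 42, 36, 44, 25]
  queue [39] -> pop 39, enqueue [none], visited so far: [41, 17, 42, 36, 44, 25, 39]
Result: [41, 17, 42, 36, 44, 25, 39]


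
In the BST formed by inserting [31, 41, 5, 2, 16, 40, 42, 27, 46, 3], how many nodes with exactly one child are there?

Tree built from: [31, 41, 5, 2, 16, 40, 42, 27, 46, 3]
Tree (level-order array): [31, 5, 41, 2, 16, 40, 42, None, 3, None, 27, None, None, None, 46]
Rule: These are nodes with exactly 1 non-null child.
Per-node child counts:
  node 31: 2 child(ren)
  node 5: 2 child(ren)
  node 2: 1 child(ren)
  node 3: 0 child(ren)
  node 16: 1 child(ren)
  node 27: 0 child(ren)
  node 41: 2 child(ren)
  node 40: 0 child(ren)
  node 42: 1 child(ren)
  node 46: 0 child(ren)
Matching nodes: [2, 16, 42]
Count of nodes with exactly one child: 3


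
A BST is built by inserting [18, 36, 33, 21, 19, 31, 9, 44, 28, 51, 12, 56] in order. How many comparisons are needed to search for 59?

Search path for 59: 18 -> 36 -> 44 -> 51 -> 56
Found: False
Comparisons: 5


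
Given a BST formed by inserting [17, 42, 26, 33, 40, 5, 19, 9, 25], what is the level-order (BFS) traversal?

Tree insertion order: [17, 42, 26, 33, 40, 5, 19, 9, 25]
Tree (level-order array): [17, 5, 42, None, 9, 26, None, None, None, 19, 33, None, 25, None, 40]
BFS from the root, enqueuing left then right child of each popped node:
  queue [17] -> pop 17, enqueue [5, 42], visited so far: [17]
  queue [5, 42] -> pop 5, enqueue [9], visited so far: [17, 5]
  queue [42, 9] -> pop 42, enqueue [26], visited so far: [17, 5, 42]
  queue [9, 26] -> pop 9, enqueue [none], visited so far: [17, 5, 42, 9]
  queue [26] -> pop 26, enqueue [19, 33], visited so far: [17, 5, 42, 9, 26]
  queue [19, 33] -> pop 19, enqueue [25], visited so far: [17, 5, 42, 9, 26, 19]
  queue [33, 25] -> pop 33, enqueue [40], visited so far: [17, 5, 42, 9, 26, 19, 33]
  queue [25, 40] -> pop 25, enqueue [none], visited so far: [17, 5, 42, 9, 26, 19, 33, 25]
  queue [40] -> pop 40, enqueue [none], visited so far: [17, 5, 42, 9, 26, 19, 33, 25, 40]
Result: [17, 5, 42, 9, 26, 19, 33, 25, 40]


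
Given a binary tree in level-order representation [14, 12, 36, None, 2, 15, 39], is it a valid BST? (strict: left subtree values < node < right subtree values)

Level-order array: [14, 12, 36, None, 2, 15, 39]
Validate using subtree bounds (lo, hi): at each node, require lo < value < hi,
then recurse left with hi=value and right with lo=value.
Preorder trace (stopping at first violation):
  at node 14 with bounds (-inf, +inf): OK
  at node 12 with bounds (-inf, 14): OK
  at node 2 with bounds (12, 14): VIOLATION
Node 2 violates its bound: not (12 < 2 < 14).
Result: Not a valid BST


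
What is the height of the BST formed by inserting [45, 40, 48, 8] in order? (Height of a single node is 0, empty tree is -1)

Insertion order: [45, 40, 48, 8]
Tree (level-order array): [45, 40, 48, 8]
Compute height bottom-up (empty subtree = -1):
  height(8) = 1 + max(-1, -1) = 0
  height(40) = 1 + max(0, -1) = 1
  height(48) = 1 + max(-1, -1) = 0
  height(45) = 1 + max(1, 0) = 2
Height = 2


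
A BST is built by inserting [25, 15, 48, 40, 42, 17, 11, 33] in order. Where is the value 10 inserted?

Starting tree (level order): [25, 15, 48, 11, 17, 40, None, None, None, None, None, 33, 42]
Insertion path: 25 -> 15 -> 11
Result: insert 10 as left child of 11
Final tree (level order): [25, 15, 48, 11, 17, 40, None, 10, None, None, None, 33, 42]


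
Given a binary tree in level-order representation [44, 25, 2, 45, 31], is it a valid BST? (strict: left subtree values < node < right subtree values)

Level-order array: [44, 25, 2, 45, 31]
Validate using subtree bounds (lo, hi): at each node, require lo < value < hi,
then recurse left with hi=value and right with lo=value.
Preorder trace (stopping at first violation):
  at node 44 with bounds (-inf, +inf): OK
  at node 25 with bounds (-inf, 44): OK
  at node 45 with bounds (-inf, 25): VIOLATION
Node 45 violates its bound: not (-inf < 45 < 25).
Result: Not a valid BST


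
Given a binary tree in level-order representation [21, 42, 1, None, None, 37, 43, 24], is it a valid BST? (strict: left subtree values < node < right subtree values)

Level-order array: [21, 42, 1, None, None, 37, 43, 24]
Validate using subtree bounds (lo, hi): at each node, require lo < value < hi,
then recurse left with hi=value and right with lo=value.
Preorder trace (stopping at first violation):
  at node 21 with bounds (-inf, +inf): OK
  at node 42 with bounds (-inf, 21): VIOLATION
Node 42 violates its bound: not (-inf < 42 < 21).
Result: Not a valid BST


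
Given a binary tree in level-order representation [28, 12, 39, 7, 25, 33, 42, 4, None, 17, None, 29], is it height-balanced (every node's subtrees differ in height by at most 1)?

Tree (level-order array): [28, 12, 39, 7, 25, 33, 42, 4, None, 17, None, 29]
Definition: a tree is height-balanced if, at every node, |h(left) - h(right)| <= 1 (empty subtree has height -1).
Bottom-up per-node check:
  node 4: h_left=-1, h_right=-1, diff=0 [OK], height=0
  node 7: h_left=0, h_right=-1, diff=1 [OK], height=1
  node 17: h_left=-1, h_right=-1, diff=0 [OK], height=0
  node 25: h_left=0, h_right=-1, diff=1 [OK], height=1
  node 12: h_left=1, h_right=1, diff=0 [OK], height=2
  node 29: h_left=-1, h_right=-1, diff=0 [OK], height=0
  node 33: h_left=0, h_right=-1, diff=1 [OK], height=1
  node 42: h_left=-1, h_right=-1, diff=0 [OK], height=0
  node 39: h_left=1, h_right=0, diff=1 [OK], height=2
  node 28: h_left=2, h_right=2, diff=0 [OK], height=3
All nodes satisfy the balance condition.
Result: Balanced


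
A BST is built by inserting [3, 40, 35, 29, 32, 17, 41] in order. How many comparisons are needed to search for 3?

Search path for 3: 3
Found: True
Comparisons: 1


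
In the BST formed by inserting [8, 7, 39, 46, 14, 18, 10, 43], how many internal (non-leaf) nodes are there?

Tree built from: [8, 7, 39, 46, 14, 18, 10, 43]
Tree (level-order array): [8, 7, 39, None, None, 14, 46, 10, 18, 43]
Rule: An internal node has at least one child.
Per-node child counts:
  node 8: 2 child(ren)
  node 7: 0 child(ren)
  node 39: 2 child(ren)
  node 14: 2 child(ren)
  node 10: 0 child(ren)
  node 18: 0 child(ren)
  node 46: 1 child(ren)
  node 43: 0 child(ren)
Matching nodes: [8, 39, 14, 46]
Count of internal (non-leaf) nodes: 4


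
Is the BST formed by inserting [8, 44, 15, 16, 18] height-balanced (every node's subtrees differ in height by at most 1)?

Tree (level-order array): [8, None, 44, 15, None, None, 16, None, 18]
Definition: a tree is height-balanced if, at every node, |h(left) - h(right)| <= 1 (empty subtree has height -1).
Bottom-up per-node check:
  node 18: h_left=-1, h_right=-1, diff=0 [OK], height=0
  node 16: h_left=-1, h_right=0, diff=1 [OK], height=1
  node 15: h_left=-1, h_right=1, diff=2 [FAIL (|-1-1|=2 > 1)], height=2
  node 44: h_left=2, h_right=-1, diff=3 [FAIL (|2--1|=3 > 1)], height=3
  node 8: h_left=-1, h_right=3, diff=4 [FAIL (|-1-3|=4 > 1)], height=4
Node 15 violates the condition: |-1 - 1| = 2 > 1.
Result: Not balanced


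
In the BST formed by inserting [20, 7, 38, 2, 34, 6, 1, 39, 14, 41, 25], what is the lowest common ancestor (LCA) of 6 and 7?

Tree insertion order: [20, 7, 38, 2, 34, 6, 1, 39, 14, 41, 25]
Tree (level-order array): [20, 7, 38, 2, 14, 34, 39, 1, 6, None, None, 25, None, None, 41]
In a BST, the LCA of p=6, q=7 is the first node v on the
root-to-leaf path with p <= v <= q (go left if both < v, right if both > v).
Walk from root:
  at 20: both 6 and 7 < 20, go left
  at 7: 6 <= 7 <= 7, this is the LCA
LCA = 7


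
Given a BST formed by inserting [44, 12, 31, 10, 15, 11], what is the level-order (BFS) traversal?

Tree insertion order: [44, 12, 31, 10, 15, 11]
Tree (level-order array): [44, 12, None, 10, 31, None, 11, 15]
BFS from the root, enqueuing left then right child of each popped node:
  queue [44] -> pop 44, enqueue [12], visited so far: [44]
  queue [12] -> pop 12, enqueue [10, 31], visited so far: [44, 12]
  queue [10, 31] -> pop 10, enqueue [11], visited so far: [44, 12, 10]
  queue [31, 11] -> pop 31, enqueue [15], visited so far: [44, 12, 10, 31]
  queue [11, 15] -> pop 11, enqueue [none], visited so far: [44, 12, 10, 31, 11]
  queue [15] -> pop 15, enqueue [none], visited so far: [44, 12, 10, 31, 11, 15]
Result: [44, 12, 10, 31, 11, 15]


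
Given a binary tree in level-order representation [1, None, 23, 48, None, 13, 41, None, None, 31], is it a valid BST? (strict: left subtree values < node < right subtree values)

Level-order array: [1, None, 23, 48, None, 13, 41, None, None, 31]
Validate using subtree bounds (lo, hi): at each node, require lo < value < hi,
then recurse left with hi=value and right with lo=value.
Preorder trace (stopping at first violation):
  at node 1 with bounds (-inf, +inf): OK
  at node 23 with bounds (1, +inf): OK
  at node 48 with bounds (1, 23): VIOLATION
Node 48 violates its bound: not (1 < 48 < 23).
Result: Not a valid BST


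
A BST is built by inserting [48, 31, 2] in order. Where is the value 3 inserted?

Starting tree (level order): [48, 31, None, 2]
Insertion path: 48 -> 31 -> 2
Result: insert 3 as right child of 2
Final tree (level order): [48, 31, None, 2, None, None, 3]


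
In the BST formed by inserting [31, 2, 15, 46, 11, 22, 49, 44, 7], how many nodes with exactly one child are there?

Tree built from: [31, 2, 15, 46, 11, 22, 49, 44, 7]
Tree (level-order array): [31, 2, 46, None, 15, 44, 49, 11, 22, None, None, None, None, 7]
Rule: These are nodes with exactly 1 non-null child.
Per-node child counts:
  node 31: 2 child(ren)
  node 2: 1 child(ren)
  node 15: 2 child(ren)
  node 11: 1 child(ren)
  node 7: 0 child(ren)
  node 22: 0 child(ren)
  node 46: 2 child(ren)
  node 44: 0 child(ren)
  node 49: 0 child(ren)
Matching nodes: [2, 11]
Count of nodes with exactly one child: 2


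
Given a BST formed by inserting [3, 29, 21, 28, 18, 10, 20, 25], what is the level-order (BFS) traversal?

Tree insertion order: [3, 29, 21, 28, 18, 10, 20, 25]
Tree (level-order array): [3, None, 29, 21, None, 18, 28, 10, 20, 25]
BFS from the root, enqueuing left then right child of each popped node:
  queue [3] -> pop 3, enqueue [29], visited so far: [3]
  queue [29] -> pop 29, enqueue [21], visited so far: [3, 29]
  queue [21] -> pop 21, enqueue [18, 28], visited so far: [3, 29, 21]
  queue [18, 28] -> pop 18, enqueue [10, 20], visited so far: [3, 29, 21, 18]
  queue [28, 10, 20] -> pop 28, enqueue [25], visited so far: [3, 29, 21, 18, 28]
  queue [10, 20, 25] -> pop 10, enqueue [none], visited so far: [3, 29, 21, 18, 28, 10]
  queue [20, 25] -> pop 20, enqueue [none], visited so far: [3, 29, 21, 18, 28, 10, 20]
  queue [25] -> pop 25, enqueue [none], visited so far: [3, 29, 21, 18, 28, 10, 20, 25]
Result: [3, 29, 21, 18, 28, 10, 20, 25]


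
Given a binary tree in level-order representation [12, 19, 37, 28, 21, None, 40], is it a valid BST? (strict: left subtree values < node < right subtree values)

Level-order array: [12, 19, 37, 28, 21, None, 40]
Validate using subtree bounds (lo, hi): at each node, require lo < value < hi,
then recurse left with hi=value and right with lo=value.
Preorder trace (stopping at first violation):
  at node 12 with bounds (-inf, +inf): OK
  at node 19 with bounds (-inf, 12): VIOLATION
Node 19 violates its bound: not (-inf < 19 < 12).
Result: Not a valid BST


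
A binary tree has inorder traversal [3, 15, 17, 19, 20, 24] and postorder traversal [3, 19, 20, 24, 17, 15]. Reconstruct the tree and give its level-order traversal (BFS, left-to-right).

Inorder:   [3, 15, 17, 19, 20, 24]
Postorder: [3, 19, 20, 24, 17, 15]
Algorithm: postorder visits root last, so walk postorder right-to-left;
each value is the root of the current inorder slice — split it at that
value, recurse on the right subtree first, then the left.
Recursive splits:
  root=15; inorder splits into left=[3], right=[17, 19, 20, 24]
  root=17; inorder splits into left=[], right=[19, 20, 24]
  root=24; inorder splits into left=[19, 20], right=[]
  root=20; inorder splits into left=[19], right=[]
  root=19; inorder splits into left=[], right=[]
  root=3; inorder splits into left=[], right=[]
Reconstructed level-order: [15, 3, 17, 24, 20, 19]


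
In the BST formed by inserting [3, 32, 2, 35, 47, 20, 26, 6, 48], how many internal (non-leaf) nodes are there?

Tree built from: [3, 32, 2, 35, 47, 20, 26, 6, 48]
Tree (level-order array): [3, 2, 32, None, None, 20, 35, 6, 26, None, 47, None, None, None, None, None, 48]
Rule: An internal node has at least one child.
Per-node child counts:
  node 3: 2 child(ren)
  node 2: 0 child(ren)
  node 32: 2 child(ren)
  node 20: 2 child(ren)
  node 6: 0 child(ren)
  node 26: 0 child(ren)
  node 35: 1 child(ren)
  node 47: 1 child(ren)
  node 48: 0 child(ren)
Matching nodes: [3, 32, 20, 35, 47]
Count of internal (non-leaf) nodes: 5


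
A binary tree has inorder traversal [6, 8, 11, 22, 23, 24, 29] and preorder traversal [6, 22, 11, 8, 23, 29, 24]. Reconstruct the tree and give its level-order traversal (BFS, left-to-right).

Inorder:  [6, 8, 11, 22, 23, 24, 29]
Preorder: [6, 22, 11, 8, 23, 29, 24]
Algorithm: preorder visits root first, so consume preorder in order;
for each root, split the current inorder slice at that value into
left-subtree inorder and right-subtree inorder, then recurse.
Recursive splits:
  root=6; inorder splits into left=[], right=[8, 11, 22, 23, 24, 29]
  root=22; inorder splits into left=[8, 11], right=[23, 24, 29]
  root=11; inorder splits into left=[8], right=[]
  root=8; inorder splits into left=[], right=[]
  root=23; inorder splits into left=[], right=[24, 29]
  root=29; inorder splits into left=[24], right=[]
  root=24; inorder splits into left=[], right=[]
Reconstructed level-order: [6, 22, 11, 23, 8, 29, 24]


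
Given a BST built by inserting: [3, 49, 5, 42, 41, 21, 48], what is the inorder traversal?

Tree insertion order: [3, 49, 5, 42, 41, 21, 48]
Tree (level-order array): [3, None, 49, 5, None, None, 42, 41, 48, 21]
Inorder traversal: [3, 5, 21, 41, 42, 48, 49]


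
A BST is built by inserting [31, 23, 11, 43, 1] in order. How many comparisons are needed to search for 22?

Search path for 22: 31 -> 23 -> 11
Found: False
Comparisons: 3


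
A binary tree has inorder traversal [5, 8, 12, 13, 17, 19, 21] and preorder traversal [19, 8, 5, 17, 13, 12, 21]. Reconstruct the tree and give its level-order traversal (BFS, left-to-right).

Inorder:  [5, 8, 12, 13, 17, 19, 21]
Preorder: [19, 8, 5, 17, 13, 12, 21]
Algorithm: preorder visits root first, so consume preorder in order;
for each root, split the current inorder slice at that value into
left-subtree inorder and right-subtree inorder, then recurse.
Recursive splits:
  root=19; inorder splits into left=[5, 8, 12, 13, 17], right=[21]
  root=8; inorder splits into left=[5], right=[12, 13, 17]
  root=5; inorder splits into left=[], right=[]
  root=17; inorder splits into left=[12, 13], right=[]
  root=13; inorder splits into left=[12], right=[]
  root=12; inorder splits into left=[], right=[]
  root=21; inorder splits into left=[], right=[]
Reconstructed level-order: [19, 8, 21, 5, 17, 13, 12]


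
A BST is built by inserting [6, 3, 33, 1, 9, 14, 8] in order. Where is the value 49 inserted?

Starting tree (level order): [6, 3, 33, 1, None, 9, None, None, None, 8, 14]
Insertion path: 6 -> 33
Result: insert 49 as right child of 33
Final tree (level order): [6, 3, 33, 1, None, 9, 49, None, None, 8, 14]


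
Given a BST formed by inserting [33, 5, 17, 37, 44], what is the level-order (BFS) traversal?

Tree insertion order: [33, 5, 17, 37, 44]
Tree (level-order array): [33, 5, 37, None, 17, None, 44]
BFS from the root, enqueuing left then right child of each popped node:
  queue [33] -> pop 33, enqueue [5, 37], visited so far: [33]
  queue [5, 37] -> pop 5, enqueue [17], visited so far: [33, 5]
  queue [37, 17] -> pop 37, enqueue [44], visited so far: [33, 5, 37]
  queue [17, 44] -> pop 17, enqueue [none], visited so far: [33, 5, 37, 17]
  queue [44] -> pop 44, enqueue [none], visited so far: [33, 5, 37, 17, 44]
Result: [33, 5, 37, 17, 44]


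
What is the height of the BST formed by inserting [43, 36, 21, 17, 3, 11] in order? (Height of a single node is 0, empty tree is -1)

Insertion order: [43, 36, 21, 17, 3, 11]
Tree (level-order array): [43, 36, None, 21, None, 17, None, 3, None, None, 11]
Compute height bottom-up (empty subtree = -1):
  height(11) = 1 + max(-1, -1) = 0
  height(3) = 1 + max(-1, 0) = 1
  height(17) = 1 + max(1, -1) = 2
  height(21) = 1 + max(2, -1) = 3
  height(36) = 1 + max(3, -1) = 4
  height(43) = 1 + max(4, -1) = 5
Height = 5


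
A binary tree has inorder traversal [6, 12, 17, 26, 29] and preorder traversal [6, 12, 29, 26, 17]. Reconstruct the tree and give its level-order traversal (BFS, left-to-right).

Inorder:  [6, 12, 17, 26, 29]
Preorder: [6, 12, 29, 26, 17]
Algorithm: preorder visits root first, so consume preorder in order;
for each root, split the current inorder slice at that value into
left-subtree inorder and right-subtree inorder, then recurse.
Recursive splits:
  root=6; inorder splits into left=[], right=[12, 17, 26, 29]
  root=12; inorder splits into left=[], right=[17, 26, 29]
  root=29; inorder splits into left=[17, 26], right=[]
  root=26; inorder splits into left=[17], right=[]
  root=17; inorder splits into left=[], right=[]
Reconstructed level-order: [6, 12, 29, 26, 17]


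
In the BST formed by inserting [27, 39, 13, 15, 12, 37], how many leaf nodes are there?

Tree built from: [27, 39, 13, 15, 12, 37]
Tree (level-order array): [27, 13, 39, 12, 15, 37]
Rule: A leaf has 0 children.
Per-node child counts:
  node 27: 2 child(ren)
  node 13: 2 child(ren)
  node 12: 0 child(ren)
  node 15: 0 child(ren)
  node 39: 1 child(ren)
  node 37: 0 child(ren)
Matching nodes: [12, 15, 37]
Count of leaf nodes: 3


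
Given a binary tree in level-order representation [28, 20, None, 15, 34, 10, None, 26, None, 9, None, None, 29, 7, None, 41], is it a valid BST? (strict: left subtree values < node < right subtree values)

Level-order array: [28, 20, None, 15, 34, 10, None, 26, None, 9, None, None, 29, 7, None, 41]
Validate using subtree bounds (lo, hi): at each node, require lo < value < hi,
then recurse left with hi=value and right with lo=value.
Preorder trace (stopping at first violation):
  at node 28 with bounds (-inf, +inf): OK
  at node 20 with bounds (-inf, 28): OK
  at node 15 with bounds (-inf, 20): OK
  at node 10 with bounds (-inf, 15): OK
  at node 9 with bounds (-inf, 10): OK
  at node 7 with bounds (-inf, 9): OK
  at node 34 with bounds (20, 28): VIOLATION
Node 34 violates its bound: not (20 < 34 < 28).
Result: Not a valid BST


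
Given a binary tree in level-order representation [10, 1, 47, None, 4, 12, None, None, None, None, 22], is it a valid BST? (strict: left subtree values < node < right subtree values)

Level-order array: [10, 1, 47, None, 4, 12, None, None, None, None, 22]
Validate using subtree bounds (lo, hi): at each node, require lo < value < hi,
then recurse left with hi=value and right with lo=value.
Preorder trace (stopping at first violation):
  at node 10 with bounds (-inf, +inf): OK
  at node 1 with bounds (-inf, 10): OK
  at node 4 with bounds (1, 10): OK
  at node 47 with bounds (10, +inf): OK
  at node 12 with bounds (10, 47): OK
  at node 22 with bounds (12, 47): OK
No violation found at any node.
Result: Valid BST


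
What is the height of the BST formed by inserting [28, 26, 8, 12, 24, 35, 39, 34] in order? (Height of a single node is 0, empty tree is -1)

Insertion order: [28, 26, 8, 12, 24, 35, 39, 34]
Tree (level-order array): [28, 26, 35, 8, None, 34, 39, None, 12, None, None, None, None, None, 24]
Compute height bottom-up (empty subtree = -1):
  height(24) = 1 + max(-1, -1) = 0
  height(12) = 1 + max(-1, 0) = 1
  height(8) = 1 + max(-1, 1) = 2
  height(26) = 1 + max(2, -1) = 3
  height(34) = 1 + max(-1, -1) = 0
  height(39) = 1 + max(-1, -1) = 0
  height(35) = 1 + max(0, 0) = 1
  height(28) = 1 + max(3, 1) = 4
Height = 4


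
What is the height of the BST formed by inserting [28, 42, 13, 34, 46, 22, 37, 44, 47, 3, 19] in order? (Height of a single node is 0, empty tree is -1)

Insertion order: [28, 42, 13, 34, 46, 22, 37, 44, 47, 3, 19]
Tree (level-order array): [28, 13, 42, 3, 22, 34, 46, None, None, 19, None, None, 37, 44, 47]
Compute height bottom-up (empty subtree = -1):
  height(3) = 1 + max(-1, -1) = 0
  height(19) = 1 + max(-1, -1) = 0
  height(22) = 1 + max(0, -1) = 1
  height(13) = 1 + max(0, 1) = 2
  height(37) = 1 + max(-1, -1) = 0
  height(34) = 1 + max(-1, 0) = 1
  height(44) = 1 + max(-1, -1) = 0
  height(47) = 1 + max(-1, -1) = 0
  height(46) = 1 + max(0, 0) = 1
  height(42) = 1 + max(1, 1) = 2
  height(28) = 1 + max(2, 2) = 3
Height = 3


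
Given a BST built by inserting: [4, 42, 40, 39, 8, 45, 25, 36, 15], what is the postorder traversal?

Tree insertion order: [4, 42, 40, 39, 8, 45, 25, 36, 15]
Tree (level-order array): [4, None, 42, 40, 45, 39, None, None, None, 8, None, None, 25, 15, 36]
Postorder traversal: [15, 36, 25, 8, 39, 40, 45, 42, 4]


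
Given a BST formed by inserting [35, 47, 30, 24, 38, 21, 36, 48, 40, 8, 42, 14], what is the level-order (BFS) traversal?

Tree insertion order: [35, 47, 30, 24, 38, 21, 36, 48, 40, 8, 42, 14]
Tree (level-order array): [35, 30, 47, 24, None, 38, 48, 21, None, 36, 40, None, None, 8, None, None, None, None, 42, None, 14]
BFS from the root, enqueuing left then right child of each popped node:
  queue [35] -> pop 35, enqueue [30, 47], visited so far: [35]
  queue [30, 47] -> pop 30, enqueue [24], visited so far: [35, 30]
  queue [47, 24] -> pop 47, enqueue [38, 48], visited so far: [35, 30, 47]
  queue [24, 38, 48] -> pop 24, enqueue [21], visited so far: [35, 30, 47, 24]
  queue [38, 48, 21] -> pop 38, enqueue [36, 40], visited so far: [35, 30, 47, 24, 38]
  queue [48, 21, 36, 40] -> pop 48, enqueue [none], visited so far: [35, 30, 47, 24, 38, 48]
  queue [21, 36, 40] -> pop 21, enqueue [8], visited so far: [35, 30, 47, 24, 38, 48, 21]
  queue [36, 40, 8] -> pop 36, enqueue [none], visited so far: [35, 30, 47, 24, 38, 48, 21, 36]
  queue [40, 8] -> pop 40, enqueue [42], visited so far: [35, 30, 47, 24, 38, 48, 21, 36, 40]
  queue [8, 42] -> pop 8, enqueue [14], visited so far: [35, 30, 47, 24, 38, 48, 21, 36, 40, 8]
  queue [42, 14] -> pop 42, enqueue [none], visited so far: [35, 30, 47, 24, 38, 48, 21, 36, 40, 8, 42]
  queue [14] -> pop 14, enqueue [none], visited so far: [35, 30, 47, 24, 38, 48, 21, 36, 40, 8, 42, 14]
Result: [35, 30, 47, 24, 38, 48, 21, 36, 40, 8, 42, 14]


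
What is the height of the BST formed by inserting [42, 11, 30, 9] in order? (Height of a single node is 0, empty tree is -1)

Insertion order: [42, 11, 30, 9]
Tree (level-order array): [42, 11, None, 9, 30]
Compute height bottom-up (empty subtree = -1):
  height(9) = 1 + max(-1, -1) = 0
  height(30) = 1 + max(-1, -1) = 0
  height(11) = 1 + max(0, 0) = 1
  height(42) = 1 + max(1, -1) = 2
Height = 2


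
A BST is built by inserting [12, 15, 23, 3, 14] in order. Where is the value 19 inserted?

Starting tree (level order): [12, 3, 15, None, None, 14, 23]
Insertion path: 12 -> 15 -> 23
Result: insert 19 as left child of 23
Final tree (level order): [12, 3, 15, None, None, 14, 23, None, None, 19]


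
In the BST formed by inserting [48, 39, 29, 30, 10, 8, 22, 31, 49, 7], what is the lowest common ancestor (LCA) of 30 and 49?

Tree insertion order: [48, 39, 29, 30, 10, 8, 22, 31, 49, 7]
Tree (level-order array): [48, 39, 49, 29, None, None, None, 10, 30, 8, 22, None, 31, 7]
In a BST, the LCA of p=30, q=49 is the first node v on the
root-to-leaf path with p <= v <= q (go left if both < v, right if both > v).
Walk from root:
  at 48: 30 <= 48 <= 49, this is the LCA
LCA = 48


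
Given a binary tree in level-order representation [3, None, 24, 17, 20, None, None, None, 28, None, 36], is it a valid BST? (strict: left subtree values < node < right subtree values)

Level-order array: [3, None, 24, 17, 20, None, None, None, 28, None, 36]
Validate using subtree bounds (lo, hi): at each node, require lo < value < hi,
then recurse left with hi=value and right with lo=value.
Preorder trace (stopping at first violation):
  at node 3 with bounds (-inf, +inf): OK
  at node 24 with bounds (3, +inf): OK
  at node 17 with bounds (3, 24): OK
  at node 20 with bounds (24, +inf): VIOLATION
Node 20 violates its bound: not (24 < 20 < +inf).
Result: Not a valid BST


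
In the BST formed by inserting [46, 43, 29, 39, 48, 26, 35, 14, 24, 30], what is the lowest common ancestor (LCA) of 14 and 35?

Tree insertion order: [46, 43, 29, 39, 48, 26, 35, 14, 24, 30]
Tree (level-order array): [46, 43, 48, 29, None, None, None, 26, 39, 14, None, 35, None, None, 24, 30]
In a BST, the LCA of p=14, q=35 is the first node v on the
root-to-leaf path with p <= v <= q (go left if both < v, right if both > v).
Walk from root:
  at 46: both 14 and 35 < 46, go left
  at 43: both 14 and 35 < 43, go left
  at 29: 14 <= 29 <= 35, this is the LCA
LCA = 29


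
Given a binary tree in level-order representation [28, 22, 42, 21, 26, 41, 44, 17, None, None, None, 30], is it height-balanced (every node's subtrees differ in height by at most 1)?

Tree (level-order array): [28, 22, 42, 21, 26, 41, 44, 17, None, None, None, 30]
Definition: a tree is height-balanced if, at every node, |h(left) - h(right)| <= 1 (empty subtree has height -1).
Bottom-up per-node check:
  node 17: h_left=-1, h_right=-1, diff=0 [OK], height=0
  node 21: h_left=0, h_right=-1, diff=1 [OK], height=1
  node 26: h_left=-1, h_right=-1, diff=0 [OK], height=0
  node 22: h_left=1, h_right=0, diff=1 [OK], height=2
  node 30: h_left=-1, h_right=-1, diff=0 [OK], height=0
  node 41: h_left=0, h_right=-1, diff=1 [OK], height=1
  node 44: h_left=-1, h_right=-1, diff=0 [OK], height=0
  node 42: h_left=1, h_right=0, diff=1 [OK], height=2
  node 28: h_left=2, h_right=2, diff=0 [OK], height=3
All nodes satisfy the balance condition.
Result: Balanced


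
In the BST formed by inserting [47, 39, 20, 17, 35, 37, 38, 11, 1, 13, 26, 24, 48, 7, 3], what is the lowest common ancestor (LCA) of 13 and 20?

Tree insertion order: [47, 39, 20, 17, 35, 37, 38, 11, 1, 13, 26, 24, 48, 7, 3]
Tree (level-order array): [47, 39, 48, 20, None, None, None, 17, 35, 11, None, 26, 37, 1, 13, 24, None, None, 38, None, 7, None, None, None, None, None, None, 3]
In a BST, the LCA of p=13, q=20 is the first node v on the
root-to-leaf path with p <= v <= q (go left if both < v, right if both > v).
Walk from root:
  at 47: both 13 and 20 < 47, go left
  at 39: both 13 and 20 < 39, go left
  at 20: 13 <= 20 <= 20, this is the LCA
LCA = 20


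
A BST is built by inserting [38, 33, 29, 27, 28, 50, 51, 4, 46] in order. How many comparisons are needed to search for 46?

Search path for 46: 38 -> 50 -> 46
Found: True
Comparisons: 3


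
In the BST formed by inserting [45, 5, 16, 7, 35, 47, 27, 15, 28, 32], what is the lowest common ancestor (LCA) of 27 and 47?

Tree insertion order: [45, 5, 16, 7, 35, 47, 27, 15, 28, 32]
Tree (level-order array): [45, 5, 47, None, 16, None, None, 7, 35, None, 15, 27, None, None, None, None, 28, None, 32]
In a BST, the LCA of p=27, q=47 is the first node v on the
root-to-leaf path with p <= v <= q (go left if both < v, right if both > v).
Walk from root:
  at 45: 27 <= 45 <= 47, this is the LCA
LCA = 45


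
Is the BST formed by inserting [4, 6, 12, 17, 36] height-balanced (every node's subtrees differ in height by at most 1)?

Tree (level-order array): [4, None, 6, None, 12, None, 17, None, 36]
Definition: a tree is height-balanced if, at every node, |h(left) - h(right)| <= 1 (empty subtree has height -1).
Bottom-up per-node check:
  node 36: h_left=-1, h_right=-1, diff=0 [OK], height=0
  node 17: h_left=-1, h_right=0, diff=1 [OK], height=1
  node 12: h_left=-1, h_right=1, diff=2 [FAIL (|-1-1|=2 > 1)], height=2
  node 6: h_left=-1, h_right=2, diff=3 [FAIL (|-1-2|=3 > 1)], height=3
  node 4: h_left=-1, h_right=3, diff=4 [FAIL (|-1-3|=4 > 1)], height=4
Node 12 violates the condition: |-1 - 1| = 2 > 1.
Result: Not balanced


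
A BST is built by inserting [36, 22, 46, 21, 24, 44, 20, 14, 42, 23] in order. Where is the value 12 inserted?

Starting tree (level order): [36, 22, 46, 21, 24, 44, None, 20, None, 23, None, 42, None, 14]
Insertion path: 36 -> 22 -> 21 -> 20 -> 14
Result: insert 12 as left child of 14
Final tree (level order): [36, 22, 46, 21, 24, 44, None, 20, None, 23, None, 42, None, 14, None, None, None, None, None, 12]


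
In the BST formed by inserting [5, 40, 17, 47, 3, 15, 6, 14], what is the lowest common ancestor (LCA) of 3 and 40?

Tree insertion order: [5, 40, 17, 47, 3, 15, 6, 14]
Tree (level-order array): [5, 3, 40, None, None, 17, 47, 15, None, None, None, 6, None, None, 14]
In a BST, the LCA of p=3, q=40 is the first node v on the
root-to-leaf path with p <= v <= q (go left if both < v, right if both > v).
Walk from root:
  at 5: 3 <= 5 <= 40, this is the LCA
LCA = 5


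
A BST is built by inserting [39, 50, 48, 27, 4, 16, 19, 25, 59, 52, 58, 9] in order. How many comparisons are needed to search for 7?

Search path for 7: 39 -> 27 -> 4 -> 16 -> 9
Found: False
Comparisons: 5


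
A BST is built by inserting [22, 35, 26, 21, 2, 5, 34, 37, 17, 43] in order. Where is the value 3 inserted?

Starting tree (level order): [22, 21, 35, 2, None, 26, 37, None, 5, None, 34, None, 43, None, 17]
Insertion path: 22 -> 21 -> 2 -> 5
Result: insert 3 as left child of 5
Final tree (level order): [22, 21, 35, 2, None, 26, 37, None, 5, None, 34, None, 43, 3, 17]


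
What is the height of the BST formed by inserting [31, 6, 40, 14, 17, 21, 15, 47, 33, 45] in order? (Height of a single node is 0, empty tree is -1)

Insertion order: [31, 6, 40, 14, 17, 21, 15, 47, 33, 45]
Tree (level-order array): [31, 6, 40, None, 14, 33, 47, None, 17, None, None, 45, None, 15, 21]
Compute height bottom-up (empty subtree = -1):
  height(15) = 1 + max(-1, -1) = 0
  height(21) = 1 + max(-1, -1) = 0
  height(17) = 1 + max(0, 0) = 1
  height(14) = 1 + max(-1, 1) = 2
  height(6) = 1 + max(-1, 2) = 3
  height(33) = 1 + max(-1, -1) = 0
  height(45) = 1 + max(-1, -1) = 0
  height(47) = 1 + max(0, -1) = 1
  height(40) = 1 + max(0, 1) = 2
  height(31) = 1 + max(3, 2) = 4
Height = 4


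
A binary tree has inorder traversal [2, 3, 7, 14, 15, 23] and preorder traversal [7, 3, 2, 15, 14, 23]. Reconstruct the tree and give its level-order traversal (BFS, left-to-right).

Inorder:  [2, 3, 7, 14, 15, 23]
Preorder: [7, 3, 2, 15, 14, 23]
Algorithm: preorder visits root first, so consume preorder in order;
for each root, split the current inorder slice at that value into
left-subtree inorder and right-subtree inorder, then recurse.
Recursive splits:
  root=7; inorder splits into left=[2, 3], right=[14, 15, 23]
  root=3; inorder splits into left=[2], right=[]
  root=2; inorder splits into left=[], right=[]
  root=15; inorder splits into left=[14], right=[23]
  root=14; inorder splits into left=[], right=[]
  root=23; inorder splits into left=[], right=[]
Reconstructed level-order: [7, 3, 15, 2, 14, 23]


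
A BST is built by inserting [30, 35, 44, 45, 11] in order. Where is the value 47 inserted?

Starting tree (level order): [30, 11, 35, None, None, None, 44, None, 45]
Insertion path: 30 -> 35 -> 44 -> 45
Result: insert 47 as right child of 45
Final tree (level order): [30, 11, 35, None, None, None, 44, None, 45, None, 47]


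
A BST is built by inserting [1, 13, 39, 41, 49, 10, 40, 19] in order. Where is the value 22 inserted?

Starting tree (level order): [1, None, 13, 10, 39, None, None, 19, 41, None, None, 40, 49]
Insertion path: 1 -> 13 -> 39 -> 19
Result: insert 22 as right child of 19
Final tree (level order): [1, None, 13, 10, 39, None, None, 19, 41, None, 22, 40, 49]


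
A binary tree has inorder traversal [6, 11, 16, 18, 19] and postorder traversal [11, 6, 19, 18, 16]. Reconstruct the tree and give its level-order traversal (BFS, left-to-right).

Inorder:   [6, 11, 16, 18, 19]
Postorder: [11, 6, 19, 18, 16]
Algorithm: postorder visits root last, so walk postorder right-to-left;
each value is the root of the current inorder slice — split it at that
value, recurse on the right subtree first, then the left.
Recursive splits:
  root=16; inorder splits into left=[6, 11], right=[18, 19]
  root=18; inorder splits into left=[], right=[19]
  root=19; inorder splits into left=[], right=[]
  root=6; inorder splits into left=[], right=[11]
  root=11; inorder splits into left=[], right=[]
Reconstructed level-order: [16, 6, 18, 11, 19]


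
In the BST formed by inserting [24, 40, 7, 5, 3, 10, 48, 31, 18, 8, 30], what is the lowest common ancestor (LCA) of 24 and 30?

Tree insertion order: [24, 40, 7, 5, 3, 10, 48, 31, 18, 8, 30]
Tree (level-order array): [24, 7, 40, 5, 10, 31, 48, 3, None, 8, 18, 30]
In a BST, the LCA of p=24, q=30 is the first node v on the
root-to-leaf path with p <= v <= q (go left if both < v, right if both > v).
Walk from root:
  at 24: 24 <= 24 <= 30, this is the LCA
LCA = 24


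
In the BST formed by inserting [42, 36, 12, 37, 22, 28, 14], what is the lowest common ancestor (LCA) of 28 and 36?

Tree insertion order: [42, 36, 12, 37, 22, 28, 14]
Tree (level-order array): [42, 36, None, 12, 37, None, 22, None, None, 14, 28]
In a BST, the LCA of p=28, q=36 is the first node v on the
root-to-leaf path with p <= v <= q (go left if both < v, right if both > v).
Walk from root:
  at 42: both 28 and 36 < 42, go left
  at 36: 28 <= 36 <= 36, this is the LCA
LCA = 36


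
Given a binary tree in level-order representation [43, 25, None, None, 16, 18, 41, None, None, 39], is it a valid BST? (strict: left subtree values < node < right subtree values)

Level-order array: [43, 25, None, None, 16, 18, 41, None, None, 39]
Validate using subtree bounds (lo, hi): at each node, require lo < value < hi,
then recurse left with hi=value and right with lo=value.
Preorder trace (stopping at first violation):
  at node 43 with bounds (-inf, +inf): OK
  at node 25 with bounds (-inf, 43): OK
  at node 16 with bounds (25, 43): VIOLATION
Node 16 violates its bound: not (25 < 16 < 43).
Result: Not a valid BST


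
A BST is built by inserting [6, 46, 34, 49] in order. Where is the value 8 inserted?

Starting tree (level order): [6, None, 46, 34, 49]
Insertion path: 6 -> 46 -> 34
Result: insert 8 as left child of 34
Final tree (level order): [6, None, 46, 34, 49, 8]


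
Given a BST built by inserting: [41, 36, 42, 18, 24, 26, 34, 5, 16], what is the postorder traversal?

Tree insertion order: [41, 36, 42, 18, 24, 26, 34, 5, 16]
Tree (level-order array): [41, 36, 42, 18, None, None, None, 5, 24, None, 16, None, 26, None, None, None, 34]
Postorder traversal: [16, 5, 34, 26, 24, 18, 36, 42, 41]


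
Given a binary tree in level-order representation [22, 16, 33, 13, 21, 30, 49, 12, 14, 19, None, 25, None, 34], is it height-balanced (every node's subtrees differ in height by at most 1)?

Tree (level-order array): [22, 16, 33, 13, 21, 30, 49, 12, 14, 19, None, 25, None, 34]
Definition: a tree is height-balanced if, at every node, |h(left) - h(right)| <= 1 (empty subtree has height -1).
Bottom-up per-node check:
  node 12: h_left=-1, h_right=-1, diff=0 [OK], height=0
  node 14: h_left=-1, h_right=-1, diff=0 [OK], height=0
  node 13: h_left=0, h_right=0, diff=0 [OK], height=1
  node 19: h_left=-1, h_right=-1, diff=0 [OK], height=0
  node 21: h_left=0, h_right=-1, diff=1 [OK], height=1
  node 16: h_left=1, h_right=1, diff=0 [OK], height=2
  node 25: h_left=-1, h_right=-1, diff=0 [OK], height=0
  node 30: h_left=0, h_right=-1, diff=1 [OK], height=1
  node 34: h_left=-1, h_right=-1, diff=0 [OK], height=0
  node 49: h_left=0, h_right=-1, diff=1 [OK], height=1
  node 33: h_left=1, h_right=1, diff=0 [OK], height=2
  node 22: h_left=2, h_right=2, diff=0 [OK], height=3
All nodes satisfy the balance condition.
Result: Balanced


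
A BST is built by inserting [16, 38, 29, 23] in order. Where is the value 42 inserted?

Starting tree (level order): [16, None, 38, 29, None, 23]
Insertion path: 16 -> 38
Result: insert 42 as right child of 38
Final tree (level order): [16, None, 38, 29, 42, 23]


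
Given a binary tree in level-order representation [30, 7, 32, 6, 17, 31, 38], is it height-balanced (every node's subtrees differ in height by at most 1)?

Tree (level-order array): [30, 7, 32, 6, 17, 31, 38]
Definition: a tree is height-balanced if, at every node, |h(left) - h(right)| <= 1 (empty subtree has height -1).
Bottom-up per-node check:
  node 6: h_left=-1, h_right=-1, diff=0 [OK], height=0
  node 17: h_left=-1, h_right=-1, diff=0 [OK], height=0
  node 7: h_left=0, h_right=0, diff=0 [OK], height=1
  node 31: h_left=-1, h_right=-1, diff=0 [OK], height=0
  node 38: h_left=-1, h_right=-1, diff=0 [OK], height=0
  node 32: h_left=0, h_right=0, diff=0 [OK], height=1
  node 30: h_left=1, h_right=1, diff=0 [OK], height=2
All nodes satisfy the balance condition.
Result: Balanced


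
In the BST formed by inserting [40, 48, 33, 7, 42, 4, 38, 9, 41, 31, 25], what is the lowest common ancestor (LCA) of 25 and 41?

Tree insertion order: [40, 48, 33, 7, 42, 4, 38, 9, 41, 31, 25]
Tree (level-order array): [40, 33, 48, 7, 38, 42, None, 4, 9, None, None, 41, None, None, None, None, 31, None, None, 25]
In a BST, the LCA of p=25, q=41 is the first node v on the
root-to-leaf path with p <= v <= q (go left if both < v, right if both > v).
Walk from root:
  at 40: 25 <= 40 <= 41, this is the LCA
LCA = 40


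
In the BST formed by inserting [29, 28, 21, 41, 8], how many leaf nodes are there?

Tree built from: [29, 28, 21, 41, 8]
Tree (level-order array): [29, 28, 41, 21, None, None, None, 8]
Rule: A leaf has 0 children.
Per-node child counts:
  node 29: 2 child(ren)
  node 28: 1 child(ren)
  node 21: 1 child(ren)
  node 8: 0 child(ren)
  node 41: 0 child(ren)
Matching nodes: [8, 41]
Count of leaf nodes: 2
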